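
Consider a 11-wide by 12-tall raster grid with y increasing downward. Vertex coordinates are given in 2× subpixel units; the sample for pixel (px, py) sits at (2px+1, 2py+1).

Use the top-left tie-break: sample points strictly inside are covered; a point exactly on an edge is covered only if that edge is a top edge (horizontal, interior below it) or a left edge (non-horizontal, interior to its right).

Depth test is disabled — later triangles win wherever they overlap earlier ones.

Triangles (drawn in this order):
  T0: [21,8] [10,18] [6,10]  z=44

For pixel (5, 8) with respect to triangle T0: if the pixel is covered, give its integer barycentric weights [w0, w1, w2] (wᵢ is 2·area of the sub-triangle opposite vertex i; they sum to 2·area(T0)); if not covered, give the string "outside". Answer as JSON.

T0:
  2·area = 128
  edge (21, 8)→(10, 18): d=(-11,10) right/bottom  bias=-1
  edge (10, 18)→(6, 10): d=(-4,-8) top-left  bias=+0
  edge (6, 10)→(21, 8): d=(15,-2) top-left  bias=+0
    (7,4)@(15, 9): e=[49,76,3] → X
    (8,4)@(17, 9): e=[29,92,7] → X
    (9,4)@(19, 9): e=[9,108,11] → X
    (10,4)@(21, 9): e=[-11,124,15] → .
    (3,5)@(7, 11): e=[107,4,17] → X
    (4,5)@(9, 11): e=[87,20,21] → X
    (5,5)@(11, 11): e=[67,36,25] → X
    (6,5)@(13, 11): e=[47,52,29] → X
    (9,5)@(19, 11): e=[-13,100,41] → .
    (3,6)@(7, 13): e=[85,-4,47] → .
    (4,6)@(9, 13): e=[65,12,51] → X
    (8,6)@(17, 13): e=[-15,76,67] → .
  covered (17 px):
    . . . . . . . . . . .
    . . . . . . . . . . .
    . . . . . . . . . . .
    . . . . . . . . . . .
    . . . . . . . X X X .
    . . . X X X X X X . .
    . . . . X X X X . . .
    . . . . X X X . . . .
    . . . . . X . . . . .
    . . . . . . . . . . .
    . . . . . . . . . . .
    . . . . . . . . . . .

Answer: [12,115,1]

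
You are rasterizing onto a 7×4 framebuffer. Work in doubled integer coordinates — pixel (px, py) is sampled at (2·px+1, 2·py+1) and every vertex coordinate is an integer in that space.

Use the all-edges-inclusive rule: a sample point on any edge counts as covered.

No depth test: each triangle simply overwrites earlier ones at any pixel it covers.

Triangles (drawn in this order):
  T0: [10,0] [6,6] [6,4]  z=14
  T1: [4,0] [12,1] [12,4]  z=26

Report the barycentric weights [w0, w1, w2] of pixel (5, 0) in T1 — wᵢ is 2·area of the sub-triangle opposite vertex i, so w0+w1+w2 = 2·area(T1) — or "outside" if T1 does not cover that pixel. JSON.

T0:
  2·area = 8
  edge (10, 0)→(6, 6): d=(-4,6) inclusive
  edge (6, 6)→(6, 4): d=(0,-2) inclusive
  edge (6, 4)→(10, 0): d=(4,-4) inclusive
    (4,0)@(9, 1): e=[2,6,0] → #  [on edge]
    (5,0)@(11, 1): e=[-10,10,8] → ·
    (3,1)@(7, 3): e=[6,2,0] → #  [on edge]
    (4,1)@(9, 3): e=[-6,6,8] → ·
    (2,2)@(5, 5): e=[10,-2,0] → ·  [on edge]
    (3,2)@(7, 5): e=[-2,2,8] → ·
    (1,3)@(3, 7): e=[14,-6,0] → ·  [on edge]
  covered (2 px):
    · · · · # · ·
    · · · # · · ·
    · · · · · · ·
    · · · · · · ·
T1:
  2·area = 24
  edge (4, 0)→(12, 1): d=(8,1) inclusive
  edge (12, 1)→(12, 4): d=(0,3) inclusive
  edge (12, 4)→(4, 0): d=(-8,-4) inclusive
    (3,0)@(7, 1): e=[5,15,4] → #
    (4,0)@(9, 1): e=[3,9,12] → #
    (5,0)@(11, 1): e=[1,3,20] → #
    (6,0)@(13, 1): e=[-1,-3,28] → ·
    (3,1)@(7, 3): e=[21,15,-12] → ·
    (4,1)@(9, 3): e=[19,9,-4] → ·
    (5,1)@(11, 3): e=[17,3,4] → #
    (6,1)@(13, 3): e=[15,-3,12] → ·
    (5,2)@(11, 5): e=[33,3,-12] → ·
  covered (4 px):
    · · · # # # ·
    · · · · · # ·
    · · · · · · ·
    · · · · · · ·

Answer: [3,20,1]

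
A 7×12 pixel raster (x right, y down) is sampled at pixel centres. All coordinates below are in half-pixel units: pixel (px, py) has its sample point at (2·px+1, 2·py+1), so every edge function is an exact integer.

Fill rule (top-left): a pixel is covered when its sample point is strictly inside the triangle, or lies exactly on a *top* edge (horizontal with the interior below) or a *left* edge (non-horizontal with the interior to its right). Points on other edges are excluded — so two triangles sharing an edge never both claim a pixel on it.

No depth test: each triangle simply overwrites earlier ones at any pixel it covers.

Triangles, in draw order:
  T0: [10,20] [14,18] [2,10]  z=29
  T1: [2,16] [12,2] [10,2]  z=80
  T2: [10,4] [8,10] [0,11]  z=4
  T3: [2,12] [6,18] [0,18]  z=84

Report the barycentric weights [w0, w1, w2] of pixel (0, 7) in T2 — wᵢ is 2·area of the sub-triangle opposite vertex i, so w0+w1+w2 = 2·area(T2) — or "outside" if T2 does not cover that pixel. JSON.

T0:
  2·area = 56  (B↔C swapped to make it positive)
  edge (10, 20)→(2, 10): d=(-8,-10) top-left  bias=+0
  edge (2, 10)→(14, 18): d=(12,8) right/bottom  bias=-1
  edge (14, 18)→(10, 20): d=(-4,2) right/bottom  bias=-1
    (1,5)@(3, 11): e=[2,4,50] → X
    (2,5)@(5, 11): e=[22,-12,46] → .
    (1,6)@(3, 13): e=[-14,28,42] → .
    (2,6)@(5, 13): e=[6,12,38] → X
    (3,6)@(7, 13): e=[26,-4,34] → .
    (2,7)@(5, 15): e=[-10,36,30] → .
    (3,7)@(7, 15): e=[10,20,26] → X
    (4,7)@(9, 15): e=[30,4,22] → X
    (5,7)@(11, 15): e=[50,-12,18] → .
    (3,8)@(7, 17): e=[-6,44,18] → .
    (4,8)@(9, 17): e=[14,28,14] → X
    (5,8)@(11, 17): e=[34,12,10] → X
  covered (7 px):
    . . . . . . .
    . . . . . . .
    . . . . . . .
    . . . . . . .
    . . . . . . .
    . X . . . . .
    . . X . . . .
    . . . X X . .
    . . . . X X .
    . . . . . X .
    . . . . . . .
    . . . . . . .
T1:
  2·area = 28  (B↔C swapped to make it positive)
  edge (2, 16)→(10, 2): d=(8,-14) top-left  bias=+0
  edge (10, 2)→(12, 2): d=(2,0) top-left  bias=+0
  edge (12, 2)→(2, 16): d=(-10,14) right/bottom  bias=-1
    (5,1)@(11, 3): e=[22,2,4] → X
    (6,1)@(13, 3): e=[50,2,-24] → .
    (4,2)@(9, 5): e=[10,6,12] → X
    (5,2)@(11, 5): e=[38,6,-16] → .
    (4,3)@(9, 7): e=[26,10,-8] → .
    (3,4)@(7, 9): e=[14,14,0] → .  [on edge]
    (2,5)@(5, 11): e=[2,18,8] → X
    (3,5)@(7, 11): e=[30,18,-20] → .
    (2,6)@(5, 13): e=[18,22,-12] → .
  covered (3 px):
    . . . . . . .
    . . . . . X .
    . . . . X . .
    . . . . . . .
    . . . . . . .
    . . X . . . .
    . . . . . . .
    . . . . . . .
    . . . . . . .
    . . . . . . .
    . . . . . . .
    . . . . . . .
T2:
  2·area = 46
  edge (10, 4)→(8, 10): d=(-2,6) right/bottom  bias=-1
  edge (8, 10)→(0, 11): d=(-8,1) right/bottom  bias=-1
  edge (0, 11)→(10, 4): d=(10,-7) top-left  bias=+0
    (5,0)@(11, 1): e=[0,69,-23] → .  [on edge]
    (4,2)@(9, 5): e=[4,39,3] → X
    (5,2)@(11, 5): e=[-8,37,17] → .
    (3,3)@(7, 7): e=[12,25,9] → X
    (4,3)@(9, 7): e=[0,23,23] → .  [on edge]
    (1,4)@(3, 9): e=[32,13,1] → X
    (2,4)@(5, 9): e=[20,11,15] → X
    (4,4)@(9, 9): e=[-4,7,43] → .
    (1,5)@(3, 11): e=[28,-3,21] → .
    (2,5)@(5, 11): e=[16,-5,35] → .
    (3,5)@(7, 11): e=[4,-7,49] → .
    (3,6)@(7, 13): e=[0,-23,69] → .  [on edge]
    (2,9)@(5, 19): e=[0,-69,115] → .  [on edge]
  covered (5 px):
    . . . . . . .
    . . . . . . .
    . . . . X . .
    . . . X . . .
    . X X X . . .
    . . . . . . .
    . . . . . . .
    . . . . . . .
    . . . . . . .
    . . . . . . .
    . . . . . . .
    . . . . . . .
T3:
  2·area = 36
  edge (2, 12)→(6, 18): d=(4,6) right/bottom  bias=-1
  edge (6, 18)→(0, 18): d=(-6,0) right/bottom  bias=-1
  edge (0, 18)→(2, 12): d=(2,-6) top-left  bias=+0
    (2,1)@(5, 3): e=[-54,90,0] → .  [on edge]
    (1,4)@(3, 9): e=[-18,54,0] → .  [on edge]
    (0,7)@(1, 15): e=[18,18,0] → X  [on edge]
    (1,7)@(3, 15): e=[6,18,12] → X
    (2,7)@(5, 15): e=[-6,18,24] → .
    (0,8)@(1, 17): e=[26,6,4] → X
    (2,8)@(5, 17): e=[2,6,28] → X
    (3,8)@(7, 17): e=[-10,6,40] → .
    (0,9)@(1, 19): e=[34,-6,8] → .
    (1,9)@(3, 19): e=[22,-6,20] → .
    (2,9)@(5, 19): e=[10,-6,32] → .
  covered (5 px):
    . . . . . . .
    . . . . . . .
    . . . . . . .
    . . . . . . .
    . . . . . . .
    . . . . . . .
    . . . . . . .
    X X . . . . .
    X X X . . . .
    . . . . . . .
    . . . . . . .
    . . . . . . .

Answer: "outside"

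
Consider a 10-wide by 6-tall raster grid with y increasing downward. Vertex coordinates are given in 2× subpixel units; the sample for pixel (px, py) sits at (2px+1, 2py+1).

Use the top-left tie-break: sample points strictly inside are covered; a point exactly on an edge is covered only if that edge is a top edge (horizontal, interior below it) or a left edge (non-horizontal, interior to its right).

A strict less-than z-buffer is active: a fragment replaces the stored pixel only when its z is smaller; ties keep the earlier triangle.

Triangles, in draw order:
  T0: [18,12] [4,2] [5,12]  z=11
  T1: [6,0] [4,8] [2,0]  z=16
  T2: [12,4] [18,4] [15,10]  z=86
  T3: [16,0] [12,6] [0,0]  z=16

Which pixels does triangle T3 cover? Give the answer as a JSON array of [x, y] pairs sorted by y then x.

T0:
  2·area = 130  (B↔C swapped to make it positive)
  edge (18, 12)→(5, 12): d=(-13,0) right/bottom  bias=-1
  edge (5, 12)→(4, 2): d=(-1,-10) top-left  bias=+0
  edge (4, 2)→(18, 12): d=(14,10) right/bottom  bias=-1
    (2,1)@(5, 3): e=[117,9,4] → X
    (3,1)@(7, 3): e=[117,29,-16] → .
    (2,2)@(5, 5): e=[91,7,32] → X
    (3,2)@(7, 5): e=[91,27,12] → X
    (4,2)@(9, 5): e=[91,47,-8] → .
    (2,3)@(5, 7): e=[65,5,60] → X
    (4,3)@(9, 7): e=[65,45,20] → X
    (5,3)@(11, 7): e=[65,65,0] → .  [on edge]
    (2,4)@(5, 9): e=[39,3,88] → X
    (5,4)@(11, 9): e=[39,63,28] → X
    (6,4)@(13, 9): e=[39,83,8] → X
    (7,4)@(15, 9): e=[39,103,-12] → .
  covered (17 px):
    . . . . . . . . . .
    . . X . . . . . . .
    . . X X . . . . . .
    . . X X X . . . . .
    . . X X X X X . . .
    . . X X X X X X . .
T1:
  2·area = 32
  edge (6, 0)→(4, 8): d=(-2,8) right/bottom  bias=-1
  edge (4, 8)→(2, 0): d=(-2,-8) top-left  bias=+0
  edge (2, 0)→(6, 0): d=(4,0) top-left  bias=+0
    (1,0)@(3, 1): e=[22,6,4] → X
    (2,0)@(5, 1): e=[6,22,4] → X
    (3,0)@(7, 1): e=[-10,38,4] → .
    (1,1)@(3, 3): e=[18,2,12] → X
    (3,1)@(7, 3): e=[-14,34,12] → .
    (1,2)@(3, 5): e=[14,-2,20] → .
    (2,2)@(5, 5): e=[-2,14,20] → .
  covered (4 px):
    . X X . . . . . . .
    . X X . . . . . . .
    . . . . . . . . . .
    . . . . . . . . . .
    . . . . . . . . . .
    . . . . . . . . . .
T2:
  2·area = 36
  edge (12, 4)→(18, 4): d=(6,0) top-left  bias=+0
  edge (18, 4)→(15, 10): d=(-3,6) right/bottom  bias=-1
  edge (15, 10)→(12, 4): d=(-3,-6) top-left  bias=+0
    (6,2)@(13, 5): e=[6,27,3] → X
    (7,2)@(15, 5): e=[6,15,15] → X
    (8,2)@(17, 5): e=[6,3,27] → X
    (9,2)@(19, 5): e=[6,-9,39] → .
    (6,3)@(13, 7): e=[18,21,-3] → .
    (7,3)@(15, 7): e=[18,9,9] → X
    (8,3)@(17, 7): e=[18,-3,21] → .
    (7,4)@(15, 9): e=[30,3,3] → X
    (8,4)@(17, 9): e=[30,-9,15] → .
    (7,5)@(15, 11): e=[42,-3,-3] → .
  covered (5 px):
    . . . . . . . . . .
    . . . . . . . . . .
    . . . . . . X X X .
    . . . . . . . X . .
    . . . . . . . X . .
    . . . . . . . . . .
T3:
  2·area = 96
  edge (16, 0)→(12, 6): d=(-4,6) right/bottom  bias=-1
  edge (12, 6)→(0, 0): d=(-12,-6) top-left  bias=+0
  edge (0, 0)→(16, 0): d=(16,0) top-left  bias=+0
    (1,0)@(3, 1): e=[74,6,16] → X
    (2,0)@(5, 1): e=[62,18,16] → X
    (3,0)@(7, 1): e=[50,30,16] → X
    (4,0)@(9, 1): e=[38,42,16] → X
    (5,0)@(11, 1): e=[26,54,16] → X
    (6,0)@(13, 1): e=[14,66,16] → X
    (7,0)@(15, 1): e=[2,78,16] → X
    (8,0)@(17, 1): e=[-10,90,16] → .
    (1,1)@(3, 3): e=[66,-18,48] → .
    (2,1)@(5, 3): e=[54,-6,48] → .
    (3,1)@(7, 3): e=[42,6,48] → X
    (7,1)@(15, 3): e=[-6,54,48] → .
  covered (12 px):
    . X X X X X X X . .
    . . . X X X X . . .
    . . . . . X . . . .
    . . . . . . . . . .
    . . . . . . . . . .
    . . . . . . . . . .

Final: [[1,0],[2,0],[3,0],[4,0],[5,0],[6,0],[7,0],[3,1],[4,1],[5,1],[6,1],[5,2]]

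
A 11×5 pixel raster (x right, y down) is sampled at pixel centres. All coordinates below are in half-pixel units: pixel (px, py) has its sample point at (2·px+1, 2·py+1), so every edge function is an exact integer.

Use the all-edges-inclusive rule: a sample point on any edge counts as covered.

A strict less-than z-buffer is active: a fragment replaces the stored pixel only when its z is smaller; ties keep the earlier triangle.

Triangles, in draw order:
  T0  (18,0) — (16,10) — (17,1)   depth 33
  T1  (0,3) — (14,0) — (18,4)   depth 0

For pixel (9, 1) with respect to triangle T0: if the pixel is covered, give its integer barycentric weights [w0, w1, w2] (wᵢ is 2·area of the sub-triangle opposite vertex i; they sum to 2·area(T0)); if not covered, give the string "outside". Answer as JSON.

T0:
  2·area = 8
  edge (18, 0)→(16, 10): d=(-2,10) inclusive
  edge (16, 10)→(17, 1): d=(1,-9) inclusive
  edge (17, 1)→(18, 0): d=(1,-1) inclusive
    (8,0)@(17, 1): e=[8,0,0] → X  [on edge]
    (9,0)@(19, 1): e=[-12,18,2] → .
    (7,1)@(15, 3): e=[24,-16,0] → .  [on edge]
    (8,1)@(17, 3): e=[4,2,2] → X
    (9,1)@(19, 3): e=[-16,20,4] → .
    (6,2)@(13, 5): e=[40,-32,0] → .  [on edge]
    (8,2)@(17, 5): e=[0,4,4] → X  [on edge]
    (9,2)@(19, 5): e=[-20,22,6] → .
    (5,3)@(11, 7): e=[56,-48,0] → .  [on edge]
    (8,3)@(17, 7): e=[-4,6,6] → .
    (4,4)@(9, 9): e=[72,-64,0] → .  [on edge]
  covered (3 px):
    . . . . . . . . X . .
    . . . . . . . . X . .
    . . . . . . . . X . .
    . . . . . . . . . . .
    . . . . . . . . . . .
T1:
  2·area = 68
  edge (0, 3)→(14, 0): d=(14,-3) inclusive
  edge (14, 0)→(18, 4): d=(4,4) inclusive
  edge (18, 4)→(0, 3): d=(-18,-1) inclusive
    (5,0)@(11, 1): e=[5,16,47] → X
    (6,0)@(13, 1): e=[11,8,49] → X
    (7,0)@(15, 1): e=[17,0,51] → X  [on edge]
    (8,0)@(17, 1): e=[23,-8,53] → .
    (0,1)@(1, 3): e=[3,64,1] → X
    (1,1)@(3, 3): e=[9,56,3] → X
    (2,1)@(5, 3): e=[15,48,5] → X
    (3,1)@(7, 3): e=[21,40,7] → X
    (4,1)@(9, 3): e=[27,32,9] → X
    (8,1)@(17, 3): e=[51,0,17] → X  [on edge]
    (9,1)@(19, 3): e=[57,-8,19] → .
    (0,2)@(1, 5): e=[31,72,-35] → .
    (9,2)@(19, 5): e=[85,0,-17] → .  [on edge]
    (10,3)@(21, 7): e=[119,0,-51] → .  [on edge]
  covered (12 px):
    . . . . . X X X . . .
    X X X X X X X X X . .
    . . . . . . . . . . .
    . . . . . . . . . . .
    . . . . . . . . . . .

Final: "outside"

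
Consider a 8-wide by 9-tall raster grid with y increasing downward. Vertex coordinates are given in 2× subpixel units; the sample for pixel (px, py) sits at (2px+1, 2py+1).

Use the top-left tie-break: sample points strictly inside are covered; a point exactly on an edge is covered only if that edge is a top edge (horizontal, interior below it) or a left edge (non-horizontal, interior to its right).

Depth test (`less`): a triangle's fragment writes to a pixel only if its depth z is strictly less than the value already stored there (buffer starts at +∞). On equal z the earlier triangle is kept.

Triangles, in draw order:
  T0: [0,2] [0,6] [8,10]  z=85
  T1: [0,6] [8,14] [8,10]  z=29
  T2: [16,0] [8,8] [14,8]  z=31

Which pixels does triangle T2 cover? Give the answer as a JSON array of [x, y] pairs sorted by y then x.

T0:
  2·area = 32  (B↔C swapped to make it positive)
  edge (0, 2)→(8, 10): d=(8,8) right/bottom  bias=-1
  edge (8, 10)→(0, 6): d=(-8,-4) top-left  bias=+0
  edge (0, 6)→(0, 2): d=(0,-4) top-left  bias=+0
    (0,1)@(1, 3): e=[0,28,4] → ·  [on edge]
    (0,2)@(1, 5): e=[16,12,4] → #
    (1,2)@(3, 5): e=[0,20,12] → ·  [on edge]
    (0,3)@(1, 7): e=[32,-4,4] → ·
    (1,3)@(3, 7): e=[16,4,12] → #
    (2,3)@(5, 7): e=[0,12,20] → ·  [on edge]
    (1,4)@(3, 9): e=[32,-12,12] → ·
    (3,4)@(7, 9): e=[0,4,28] → ·  [on edge]
    (4,5)@(9, 11): e=[0,-4,36] → ·  [on edge]
    (5,6)@(11, 13): e=[0,-12,44] → ·  [on edge]
    (6,7)@(13, 15): e=[0,-20,52] → ·  [on edge]
    (7,8)@(15, 17): e=[0,-28,60] → ·  [on edge]
  covered (2 px):
    · · · · · · · ·
    · · · · · · · ·
    # · · · · · · ·
    · # · · · · · ·
    · · · · · · · ·
    · · · · · · · ·
    · · · · · · · ·
    · · · · · · · ·
    · · · · · · · ·
T1:
  2·area = 32  (B↔C swapped to make it positive)
  edge (0, 6)→(8, 10): d=(8,4) right/bottom  bias=-1
  edge (8, 10)→(8, 14): d=(0,4) right/bottom  bias=-1
  edge (8, 14)→(0, 6): d=(-8,-8) top-left  bias=+0
    (0,3)@(1, 7): e=[4,28,0] → #  [on edge]
    (1,3)@(3, 7): e=[-4,20,16] → ·
    (0,4)@(1, 9): e=[20,28,-16] → ·
    (1,4)@(3, 9): e=[12,20,0] → #  [on edge]
    (2,4)@(5, 9): e=[4,12,16] → #
    (3,4)@(7, 9): e=[-4,4,32] → ·
    (1,5)@(3, 11): e=[28,20,-16] → ·
    (2,5)@(5, 11): e=[20,12,0] → #  [on edge]
    (3,5)@(7, 11): e=[12,4,16] → #
    (4,5)@(9, 11): e=[4,-4,32] → ·
    (2,6)@(5, 13): e=[36,12,-16] → ·
    (3,6)@(7, 13): e=[28,4,0] → #  [on edge]
    (4,7)@(9, 15): e=[36,-4,0] → ·  [on edge]
    (5,8)@(11, 17): e=[44,-12,0] → ·  [on edge]
  covered (6 px):
    · · · · · · · ·
    · · · · · · · ·
    · · · · · · · ·
    # · · · · · · ·
    · # # · · · · ·
    · · # # · · · ·
    · · · # · · · ·
    · · · · · · · ·
    · · · · · · · ·
T2:
  2·area = 48  (B↔C swapped to make it positive)
  edge (16, 0)→(14, 8): d=(-2,8) right/bottom  bias=-1
  edge (14, 8)→(8, 8): d=(-6,0) right/bottom  bias=-1
  edge (8, 8)→(16, 0): d=(8,-8) top-left  bias=+0
    (7,0)@(15, 1): e=[6,42,0] → #  [on edge]
    (6,1)@(13, 3): e=[18,30,0] → #  [on edge]
    (5,2)@(11, 5): e=[30,18,0] → #  [on edge]
    (7,2)@(15, 5): e=[-2,18,32] → ·
    (4,3)@(9, 7): e=[42,6,0] → #  [on edge]
    (7,3)@(15, 7): e=[-6,6,48] → ·
    (3,4)@(7, 9): e=[54,-6,0] → ·  [on edge]
    (4,4)@(9, 9): e=[38,-6,16] → ·
    (5,4)@(11, 9): e=[22,-6,32] → ·
    (6,4)@(13, 9): e=[6,-6,48] → ·
    (2,5)@(5, 11): e=[66,-18,0] → ·  [on edge]
    (1,6)@(3, 13): e=[78,-30,0] → ·  [on edge]
    (0,7)@(1, 15): e=[90,-42,0] → ·  [on edge]
  covered (8 px):
    · · · · · · · #
    · · · · · · # #
    · · · · · # # ·
    · · · · # # # ·
    · · · · · · · ·
    · · · · · · · ·
    · · · · · · · ·
    · · · · · · · ·
    · · · · · · · ·

Result: [[7,0],[6,1],[7,1],[5,2],[6,2],[4,3],[5,3],[6,3]]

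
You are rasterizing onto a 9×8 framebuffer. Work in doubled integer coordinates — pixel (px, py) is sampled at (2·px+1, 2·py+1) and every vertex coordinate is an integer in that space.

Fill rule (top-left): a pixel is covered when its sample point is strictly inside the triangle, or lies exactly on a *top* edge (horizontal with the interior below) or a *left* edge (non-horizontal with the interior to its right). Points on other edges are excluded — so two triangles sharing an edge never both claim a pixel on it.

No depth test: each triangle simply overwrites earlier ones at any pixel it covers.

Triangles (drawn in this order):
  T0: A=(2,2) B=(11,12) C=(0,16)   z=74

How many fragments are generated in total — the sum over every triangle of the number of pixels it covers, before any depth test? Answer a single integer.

T0:
  2·area = 146
  edge (2, 2)→(11, 12): d=(9,10) right/bottom  bias=-1
  edge (11, 12)→(0, 16): d=(-11,4) right/bottom  bias=-1
  edge (0, 16)→(2, 2): d=(2,-14) top-left  bias=+0
    (1,2)@(3, 5): e=[17,109,20] → #
    (2,2)@(5, 5): e=[-3,101,48] → ·
    (1,3)@(3, 7): e=[35,87,24] → #
    (2,3)@(5, 7): e=[15,79,52] → #
    (3,3)@(7, 7): e=[-5,71,80] → ·
    (0,4)@(1, 9): e=[73,73,0] → #  [on edge]
    (3,4)@(7, 9): e=[13,49,84] → #
    (4,4)@(9, 9): e=[-7,41,112] → ·
    (0,5)@(1, 11): e=[91,51,4] → #
    (4,5)@(9, 11): e=[11,19,116] → #
    (5,5)@(11, 11): e=[-9,11,144] → ·
    (0,6)@(1, 13): e=[109,29,8] → #
  covered (17 px):
    · · · · · · · · ·
    · · · · · · · · ·
    · # · · · · · · ·
    · # # · · · · · ·
    # # # # · · · · ·
    # # # # # · · · ·
    # # # # · · · · ·
    # · · · · · · · ·

Final: 17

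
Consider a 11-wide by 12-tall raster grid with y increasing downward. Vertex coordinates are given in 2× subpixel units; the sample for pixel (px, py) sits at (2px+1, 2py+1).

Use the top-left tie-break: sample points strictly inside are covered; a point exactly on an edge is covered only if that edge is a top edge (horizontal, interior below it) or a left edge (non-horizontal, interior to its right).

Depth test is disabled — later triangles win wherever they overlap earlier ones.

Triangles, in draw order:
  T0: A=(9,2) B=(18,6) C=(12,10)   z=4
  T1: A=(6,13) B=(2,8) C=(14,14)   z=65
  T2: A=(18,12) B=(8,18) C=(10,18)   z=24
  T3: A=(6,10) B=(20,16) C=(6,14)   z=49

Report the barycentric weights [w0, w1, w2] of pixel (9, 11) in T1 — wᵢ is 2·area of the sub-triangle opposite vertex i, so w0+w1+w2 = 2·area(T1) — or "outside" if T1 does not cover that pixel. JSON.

T0:
  2·area = 60
  edge (9, 2)→(18, 6): d=(9,4) right/bottom  bias=-1
  edge (18, 6)→(12, 10): d=(-6,4) right/bottom  bias=-1
  edge (12, 10)→(9, 2): d=(-3,-8) top-left  bias=+0
    (5,1)@(11, 3): e=[1,46,13] → #
    (6,1)@(13, 3): e=[-7,38,29] → ·
    (5,2)@(11, 5): e=[19,34,7] → #
    (6,2)@(13, 5): e=[11,26,23] → #
    (7,2)@(15, 5): e=[3,18,39] → #
    (8,2)@(17, 5): e=[-5,10,55] → ·
    (5,3)@(11, 7): e=[37,22,1] → #
    (8,3)@(17, 7): e=[13,-2,49] → ·
    (5,4)@(11, 9): e=[55,10,-5] → ·
    (6,4)@(13, 9): e=[47,2,11] → #
    (7,4)@(15, 9): e=[39,-6,27] → ·
    (6,5)@(13, 11): e=[65,-10,5] → ·
  covered (8 px):
    · · · · · · · · · · ·
    · · · · · # · · · · ·
    · · · · · # # # · · ·
    · · · · · # # # · · ·
    · · · · · · # · · · ·
    · · · · · · · · · · ·
    · · · · · · · · · · ·
    · · · · · · · · · · ·
    · · · · · · · · · · ·
    · · · · · · · · · · ·
    · · · · · · · · · · ·
    · · · · · · · · · · ·
T1:
  2·area = 36
  edge (6, 13)→(2, 8): d=(-4,-5) top-left  bias=+0
  edge (2, 8)→(14, 14): d=(12,6) right/bottom  bias=-1
  edge (14, 14)→(6, 13): d=(-8,-1) top-left  bias=+0
    (1,4)@(3, 9): e=[1,6,29] → #
    (2,4)@(5, 9): e=[11,-6,31] → ·
    (1,5)@(3, 11): e=[-7,30,13] → ·
    (2,5)@(5, 11): e=[3,18,15] → #
    (3,5)@(7, 11): e=[13,6,17] → #
    (4,5)@(9, 11): e=[23,-6,19] → ·
    (2,6)@(5, 13): e=[-5,42,-1] → ·
    (3,6)@(7, 13): e=[5,30,1] → #
    (4,6)@(9, 13): e=[15,18,3] → #
    (5,6)@(11, 13): e=[25,6,5] → #
    (6,6)@(13, 13): e=[35,-6,7] → ·
    (3,7)@(7, 15): e=[-3,54,-15] → ·
  covered (6 px):
    · · · · · · · · · · ·
    · · · · · · · · · · ·
    · · · · · · · · · · ·
    · · · · · · · · · · ·
    · # · · · · · · · · ·
    · · # # · · · · · · ·
    · · · # # # · · · · ·
    · · · · · · · · · · ·
    · · · · · · · · · · ·
    · · · · · · · · · · ·
    · · · · · · · · · · ·
    · · · · · · · · · · ·
T2:
  2·area = 12  (B↔C swapped to make it positive)
  edge (18, 12)→(10, 18): d=(-8,6) right/bottom  bias=-1
  edge (10, 18)→(8, 18): d=(-2,0) right/bottom  bias=-1
  edge (8, 18)→(18, 12): d=(10,-6) top-left  bias=+0
    (6,7)@(13, 15): e=[6,6,0] → #  [on edge]
    (7,7)@(15, 15): e=[-6,6,12] → ·
    (5,8)@(11, 17): e=[2,2,8] → #
    (6,8)@(13, 17): e=[-10,2,20] → ·
    (5,9)@(11, 19): e=[-14,-2,28] → ·
    (1,10)@(3, 21): e=[18,-6,0] → ·  [on edge]
  covered (2 px):
    · · · · · · · · · · ·
    · · · · · · · · · · ·
    · · · · · · · · · · ·
    · · · · · · · · · · ·
    · · · · · · · · · · ·
    · · · · · · · · · · ·
    · · · · · · · · · · ·
    · · · · · · # · · · ·
    · · · · · # · · · · ·
    · · · · · · · · · · ·
    · · · · · · · · · · ·
    · · · · · · · · · · ·
T3:
  2·area = 56
  edge (6, 10)→(20, 16): d=(14,6) right/bottom  bias=-1
  edge (20, 16)→(6, 14): d=(-14,-2) top-left  bias=+0
  edge (6, 14)→(6, 10): d=(0,-4) top-left  bias=+0
    (3,5)@(7, 11): e=[8,44,4] → #
    (4,5)@(9, 11): e=[-4,48,12] → ·
    (3,6)@(7, 13): e=[36,16,4] → #
    (4,6)@(9, 13): e=[24,20,12] → #
    (5,6)@(11, 13): e=[12,24,20] → #
    (6,6)@(13, 13): e=[0,28,28] → ·  [on edge]
    (3,7)@(7, 15): e=[64,-12,4] → ·
    (4,7)@(9, 15): e=[52,-8,12] → ·
    (5,7)@(11, 15): e=[40,-4,20] → ·
    (6,7)@(13, 15): e=[28,0,28] → #  [on edge]
    (7,7)@(15, 15): e=[16,4,36] → #
    (8,7)@(17, 15): e=[4,8,44] → #
  covered (7 px):
    · · · · · · · · · · ·
    · · · · · · · · · · ·
    · · · · · · · · · · ·
    · · · · · · · · · · ·
    · · · · · · · · · · ·
    · · · # · · · · · · ·
    · · · # # # · · · · ·
    · · · · · · # # # · ·
    · · · · · · · · · · ·
    · · · · · · · · · · ·
    · · · · · · · · · · ·
    · · · · · · · · · · ·

Answer: "outside"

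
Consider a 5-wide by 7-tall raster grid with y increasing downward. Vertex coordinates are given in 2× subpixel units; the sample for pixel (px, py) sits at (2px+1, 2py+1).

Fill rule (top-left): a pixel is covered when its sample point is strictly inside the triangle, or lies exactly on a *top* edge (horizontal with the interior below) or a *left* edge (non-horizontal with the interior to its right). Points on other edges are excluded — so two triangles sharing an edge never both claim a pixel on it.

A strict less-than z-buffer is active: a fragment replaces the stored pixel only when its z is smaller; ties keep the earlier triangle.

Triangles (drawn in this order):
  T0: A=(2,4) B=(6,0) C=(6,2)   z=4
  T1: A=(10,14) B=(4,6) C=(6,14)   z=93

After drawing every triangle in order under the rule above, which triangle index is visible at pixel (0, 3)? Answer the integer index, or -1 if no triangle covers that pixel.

T0:
  2·area = 8
  edge (2, 4)→(6, 0): d=(4,-4) top-left  bias=+0
  edge (6, 0)→(6, 2): d=(0,2) right/bottom  bias=-1
  edge (6, 2)→(2, 4): d=(-4,2) right/bottom  bias=-1
    (2,0)@(5, 1): e=[0,2,6] → X  [on edge]
    (3,0)@(7, 1): e=[8,-2,2] → .
    (1,1)@(3, 3): e=[0,6,2] → X  [on edge]
    (2,1)@(5, 3): e=[8,2,-2] → .
    (0,2)@(1, 5): e=[0,10,-2] → .  [on edge]
    (1,2)@(3, 5): e=[8,6,-6] → .
  covered (2 px):
    . . X . .
    . X . . .
    . . . . .
    . . . . .
    . . . . .
    . . . . .
    . . . . .
T1:
  2·area = 32  (B↔C swapped to make it positive)
  edge (10, 14)→(6, 14): d=(-4,0) right/bottom  bias=-1
  edge (6, 14)→(4, 6): d=(-2,-8) top-left  bias=+0
  edge (4, 6)→(10, 14): d=(6,8) right/bottom  bias=-1
    (2,4)@(5, 9): e=[20,2,10] → X
    (3,4)@(7, 9): e=[20,18,-6] → .
    (2,5)@(5, 11): e=[12,-2,22] → .
    (3,5)@(7, 11): e=[12,14,6] → X
    (4,5)@(9, 11): e=[12,30,-10] → .
    (3,6)@(7, 13): e=[4,10,18] → X
    (4,6)@(9, 13): e=[4,26,2] → X
  covered (4 px):
    . . . . .
    . . . . .
    . . . . .
    . . . . .
    . . X . .
    . . . X .
    . . . X X

Z-buffer (winner per pixel, '.' = empty):
  . . 0 . .
  . 0 . . .
  . . . . .
  . . . . .
  . . 1 . .
  . . . 1 .
  . . . 1 1

Answer: -1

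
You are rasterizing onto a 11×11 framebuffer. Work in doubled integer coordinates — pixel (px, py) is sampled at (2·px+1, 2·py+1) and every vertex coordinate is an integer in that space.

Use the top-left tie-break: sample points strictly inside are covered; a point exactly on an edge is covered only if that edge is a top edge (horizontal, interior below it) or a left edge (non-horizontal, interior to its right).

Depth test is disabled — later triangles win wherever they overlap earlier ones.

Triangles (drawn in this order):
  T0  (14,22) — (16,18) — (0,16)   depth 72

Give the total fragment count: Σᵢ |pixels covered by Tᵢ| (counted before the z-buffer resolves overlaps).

T0:
  2·area = 68  (B↔C swapped to make it positive)
  edge (14, 22)→(0, 16): d=(-14,-6) top-left  bias=+0
  edge (0, 16)→(16, 18): d=(16,2) right/bottom  bias=-1
  edge (16, 18)→(14, 22): d=(-2,4) right/bottom  bias=-1
    (1,8)@(3, 17): e=[4,10,54] → #
    (2,8)@(5, 17): e=[16,6,46] → #
    (3,8)@(7, 17): e=[28,2,38] → #
    (4,8)@(9, 17): e=[40,-2,30] → ·
    (1,9)@(3, 19): e=[-24,42,50] → ·
    (2,9)@(5, 19): e=[-12,38,42] → ·
    (3,9)@(7, 19): e=[0,34,34] → #  [on edge]
    (4,9)@(9, 19): e=[12,30,26] → #
    (5,9)@(11, 19): e=[24,26,18] → #
    (6,9)@(13, 19): e=[36,22,10] → #
    (7,9)@(15, 19): e=[48,18,2] → #
    (8,9)@(17, 19): e=[60,14,-6] → ·
  covered (9 px):
    · · · · · · · · · · ·
    · · · · · · · · · · ·
    · · · · · · · · · · ·
    · · · · · · · · · · ·
    · · · · · · · · · · ·
    · · · · · · · · · · ·
    · · · · · · · · · · ·
    · · · · · · · · · · ·
    · # # # · · · · · · ·
    · · · # # # # # · · ·
    · · · · · · # · · · ·

Answer: 9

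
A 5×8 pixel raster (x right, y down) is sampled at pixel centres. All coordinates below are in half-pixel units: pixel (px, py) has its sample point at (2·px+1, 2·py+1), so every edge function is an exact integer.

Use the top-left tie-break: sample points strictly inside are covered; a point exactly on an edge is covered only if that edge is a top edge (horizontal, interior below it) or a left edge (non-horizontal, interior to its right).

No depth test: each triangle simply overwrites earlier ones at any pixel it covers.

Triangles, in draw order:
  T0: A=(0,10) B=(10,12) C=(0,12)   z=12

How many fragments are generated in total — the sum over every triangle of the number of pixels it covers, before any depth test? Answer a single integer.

T0:
  2·area = 20
  edge (0, 10)→(10, 12): d=(10,2) right/bottom  bias=-1
  edge (10, 12)→(0, 12): d=(-10,0) right/bottom  bias=-1
  edge (0, 12)→(0, 10): d=(0,-2) top-left  bias=+0
    (0,5)@(1, 11): e=[8,10,2] → █
    (1,5)@(3, 11): e=[4,10,6] → █
    (2,5)@(5, 11): e=[0,10,10] → ·  [on edge]
    (0,6)@(1, 13): e=[28,-10,2] → ·
    (1,6)@(3, 13): e=[24,-10,6] → ·
  covered (2 px):
    · · · · ·
    · · · · ·
    · · · · ·
    · · · · ·
    · · · · ·
    █ █ · · ·
    · · · · ·
    · · · · ·

Final: 2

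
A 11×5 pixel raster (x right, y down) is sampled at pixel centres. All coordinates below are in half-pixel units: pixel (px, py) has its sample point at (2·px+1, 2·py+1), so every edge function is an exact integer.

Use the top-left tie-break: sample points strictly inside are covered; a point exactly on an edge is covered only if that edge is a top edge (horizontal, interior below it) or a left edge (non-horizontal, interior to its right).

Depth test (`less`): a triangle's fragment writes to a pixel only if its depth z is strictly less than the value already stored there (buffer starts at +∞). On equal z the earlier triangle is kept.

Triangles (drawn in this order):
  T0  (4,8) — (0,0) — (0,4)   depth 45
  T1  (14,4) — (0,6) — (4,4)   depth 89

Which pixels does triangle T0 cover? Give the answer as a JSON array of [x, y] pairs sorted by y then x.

T0:
  2·area = 16  (B↔C swapped to make it positive)
  edge (4, 8)→(0, 4): d=(-4,-4) top-left  bias=+0
  edge (0, 4)→(0, 0): d=(0,-4) top-left  bias=+0
  edge (0, 0)→(4, 8): d=(4,8) right/bottom  bias=-1
    (0,1)@(1, 3): e=[8,4,4] → █
    (1,1)@(3, 3): e=[16,12,-12] → ·
    (0,2)@(1, 5): e=[0,4,12] → █  [on edge]
    (1,2)@(3, 5): e=[8,12,-4] → ·
    (0,3)@(1, 7): e=[-8,4,20] → ·
    (1,3)@(3, 7): e=[0,12,4] → █  [on edge]
    (2,3)@(5, 7): e=[8,20,-12] → ·
    (1,4)@(3, 9): e=[-8,12,12] → ·
    (2,4)@(5, 9): e=[0,20,-4] → ·  [on edge]
  covered (3 px):
    · · · · · · · · · · ·
    █ · · · · · · · · · ·
    █ · · · · · · · · · ·
    · █ · · · · · · · · ·
    · · · · · · · · · · ·
T1:
  2·area = 20
  edge (14, 4)→(0, 6): d=(-14,2) right/bottom  bias=-1
  edge (0, 6)→(4, 4): d=(4,-2) top-left  bias=+0
  edge (4, 4)→(14, 4): d=(10,0) top-left  bias=+0
    (10,1)@(21, 3): e=[0,30,-10] → ·  [on edge]
    (1,2)@(3, 5): e=[8,2,10] → █
    (2,2)@(5, 5): e=[4,6,10] → █
    (3,2)@(7, 5): e=[0,10,10] → ·  [on edge]
    (1,3)@(3, 7): e=[-20,10,30] → ·
    (2,3)@(5, 7): e=[-24,14,30] → ·
  covered (2 px):
    · · · · · · · · · · ·
    · · · · · · · · · · ·
    · █ █ · · · · · · · ·
    · · · · · · · · · · ·
    · · · · · · · · · · ·

Final: [[0,1],[0,2],[1,3]]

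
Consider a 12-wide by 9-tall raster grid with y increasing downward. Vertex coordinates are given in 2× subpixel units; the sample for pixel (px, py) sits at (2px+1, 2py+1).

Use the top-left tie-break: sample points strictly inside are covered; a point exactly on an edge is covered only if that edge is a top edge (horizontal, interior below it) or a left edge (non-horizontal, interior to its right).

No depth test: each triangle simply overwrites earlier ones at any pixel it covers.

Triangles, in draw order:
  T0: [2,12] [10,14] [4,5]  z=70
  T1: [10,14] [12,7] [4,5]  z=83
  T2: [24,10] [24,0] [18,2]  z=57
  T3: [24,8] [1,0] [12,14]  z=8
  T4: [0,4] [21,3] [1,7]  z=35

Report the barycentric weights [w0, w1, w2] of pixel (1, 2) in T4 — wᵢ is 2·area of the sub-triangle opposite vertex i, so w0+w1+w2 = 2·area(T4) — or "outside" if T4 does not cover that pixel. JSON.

T0:
  2·area = 60  (B↔C swapped to make it positive)
  edge (2, 12)→(4, 5): d=(2,-7) top-left  bias=+0
  edge (4, 5)→(10, 14): d=(6,9) right/bottom  bias=-1
  edge (10, 14)→(2, 12): d=(-8,-2) top-left  bias=+0
    (2,3)@(5, 7): e=[11,3,46] → #
    (3,3)@(7, 7): e=[25,-15,50] → ·
    (1,4)@(3, 9): e=[1,33,26] → #
    (3,4)@(7, 9): e=[29,-3,34] → ·
    (1,5)@(3, 11): e=[5,45,10] → #
    (3,5)@(7, 11): e=[33,9,18] → #
    (4,5)@(9, 11): e=[47,-9,22] → ·
    (1,6)@(3, 13): e=[9,57,-6] → ·
    (2,6)@(5, 13): e=[23,39,-2] → ·
    (3,6)@(7, 13): e=[37,21,2] → #
    (4,6)@(9, 13): e=[51,3,6] → #
    (5,6)@(11, 13): e=[65,-15,10] → ·
  covered (8 px):
    · · · · · · · · · · · ·
    · · · · · · · · · · · ·
    · · · · · · · · · · · ·
    · · # · · · · · · · · ·
    · # # · · · · · · · · ·
    · # # # · · · · · · · ·
    · · · # # · · · · · · ·
    · · · · · · · · · · · ·
    · · · · · · · · · · · ·
T1:
  2·area = 60  (B↔C swapped to make it positive)
  edge (10, 14)→(4, 5): d=(-6,-9) top-left  bias=+0
  edge (4, 5)→(12, 7): d=(8,2) right/bottom  bias=-1
  edge (12, 7)→(10, 14): d=(-2,7) right/bottom  bias=-1
    (3,3)@(7, 7): e=[15,10,35] → #
    (4,3)@(9, 7): e=[33,6,21] → #
    (5,3)@(11, 7): e=[51,2,7] → #
    (6,3)@(13, 7): e=[69,-2,-7] → ·
    (3,4)@(7, 9): e=[3,26,31] → #
    (6,4)@(13, 9): e=[57,14,-11] → ·
    (3,5)@(7, 11): e=[-9,42,27] → ·
    (4,5)@(9, 11): e=[9,38,13] → #
    (5,5)@(11, 11): e=[27,34,-1] → ·
    (4,6)@(9, 13): e=[-3,54,9] → ·
  covered (7 px):
    · · · · · · · · · · · ·
    · · · · · · · · · · · ·
    · · · · · · · · · · · ·
    · · · # # # · · · · · ·
    · · · # # # · · · · · ·
    · · · · # · · · · · · ·
    · · · · · · · · · · · ·
    · · · · · · · · · · · ·
    · · · · · · · · · · · ·
T2:
  2·area = 60  (B↔C swapped to make it positive)
  edge (24, 10)→(18, 2): d=(-6,-8) top-left  bias=+0
  edge (18, 2)→(24, 0): d=(6,-2) top-left  bias=+0
  edge (24, 0)→(24, 10): d=(0,10) right/bottom  bias=-1
    (10,0)@(21, 1): e=[30,0,30] → #  [on edge]
    (11,0)@(23, 1): e=[46,4,10] → #
    (7,1)@(15, 3): e=[-30,0,90] → ·  [on edge]
    (9,1)@(19, 3): e=[2,8,50] → #
    (4,2)@(9, 5): e=[-90,0,150] → ·  [on edge]
    (9,2)@(19, 5): e=[-10,20,50] → ·
    (10,2)@(21, 5): e=[6,24,30] → #
    (1,3)@(3, 7): e=[-150,0,210] → ·  [on edge]
    (10,3)@(21, 7): e=[-6,36,30] → ·
    (11,3)@(23, 7): e=[10,40,10] → #
    (11,4)@(23, 9): e=[-2,52,10] → ·
  covered (8 px):
    · · · · · · · · · · # #
    · · · · · · · · · # # #
    · · · · · · · · · · # #
    · · · · · · · · · · · #
    · · · · · · · · · · · ·
    · · · · · · · · · · · ·
    · · · · · · · · · · · ·
    · · · · · · · · · · · ·
    · · · · · · · · · · · ·
T3:
  2·area = 234  (B↔C swapped to make it positive)
  edge (24, 8)→(12, 14): d=(-12,6) right/bottom  bias=-1
  edge (12, 14)→(1, 0): d=(-11,-14) top-left  bias=+0
  edge (1, 0)→(24, 8): d=(23,8) right/bottom  bias=-1
    (1,0)@(3, 1): e=[210,17,7] → #
    (2,0)@(5, 1): e=[198,45,-9] → ·
    (1,1)@(3, 3): e=[186,-5,53] → ·
    (2,1)@(5, 3): e=[174,23,37] → #
    (3,1)@(7, 3): e=[162,51,21] → #
    (4,1)@(9, 3): e=[150,79,5] → #
    (5,1)@(11, 3): e=[138,107,-11] → ·
    (2,2)@(5, 5): e=[150,1,83] → #
    (5,2)@(11, 5): e=[114,85,35] → #
    (6,2)@(13, 5): e=[102,113,19] → #
    (7,2)@(15, 5): e=[90,141,3] → #
    (8,2)@(17, 5): e=[78,169,-13] → ·
  covered (30 px):
    · # · · · · · · · · · ·
    · · # # # · · · · · · ·
    · · # # # # # # · · · ·
    · · · # # # # # # # # ·
    · · · · # # # # # # # ·
    · · · · · # # # # · · ·
    · · · · · · # · · · · ·
    · · · · · · · · · · · ·
    · · · · · · · · · · · ·
T4:
  2·area = 64
  edge (0, 4)→(21, 3): d=(21,-1) top-left  bias=+0
  edge (21, 3)→(1, 7): d=(-20,4) right/bottom  bias=-1
  edge (1, 7)→(0, 4): d=(-1,-3) top-left  bias=+0
    (10,1)@(21, 3): e=[0,0,64] → ·  [on edge]
    (0,2)@(1, 5): e=[22,40,2] → #
    (1,2)@(3, 5): e=[24,32,8] → #
    (2,2)@(5, 5): e=[26,24,14] → #
    (3,2)@(7, 5): e=[28,16,20] → #
    (4,2)@(9, 5): e=[30,8,26] → #
    (5,2)@(11, 5): e=[32,0,32] → ·  [on edge]
    (0,3)@(1, 7): e=[64,0,0] → ·  [on edge]
    (1,3)@(3, 7): e=[66,-8,6] → ·
    (2,3)@(5, 7): e=[68,-16,12] → ·
    (3,3)@(7, 7): e=[70,-24,18] → ·
    (4,3)@(9, 7): e=[72,-32,24] → ·
    (1,6)@(3, 13): e=[192,-128,0] → ·  [on edge]
  covered (5 px):
    · · · · · · · · · · · ·
    · · · · · · · · · · · ·
    # # # # # · · · · · · ·
    · · · · · · · · · · · ·
    · · · · · · · · · · · ·
    · · · · · · · · · · · ·
    · · · · · · · · · · · ·
    · · · · · · · · · · · ·
    · · · · · · · · · · · ·

Final: [32,8,24]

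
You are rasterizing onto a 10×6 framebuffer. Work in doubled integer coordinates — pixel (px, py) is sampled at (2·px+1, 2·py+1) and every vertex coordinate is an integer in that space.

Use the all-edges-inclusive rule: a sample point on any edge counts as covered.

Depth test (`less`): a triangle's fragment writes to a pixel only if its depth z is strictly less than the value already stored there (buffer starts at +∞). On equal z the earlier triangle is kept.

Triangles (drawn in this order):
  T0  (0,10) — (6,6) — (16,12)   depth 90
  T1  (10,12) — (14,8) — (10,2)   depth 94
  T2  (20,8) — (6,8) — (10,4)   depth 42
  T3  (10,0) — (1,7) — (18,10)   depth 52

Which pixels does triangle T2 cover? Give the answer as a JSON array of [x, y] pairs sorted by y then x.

T0:
  2·area = 76
  edge (0, 10)→(6, 6): d=(6,-4) inclusive
  edge (6, 6)→(16, 12): d=(10,6) inclusive
  edge (16, 12)→(0, 10): d=(-16,-2) inclusive
    (0,1)@(1, 3): e=[-38,0,114] → .  [on edge]
    (2,3)@(5, 7): e=[2,16,58] → X
    (3,3)@(7, 7): e=[10,4,62] → X
    (4,3)@(9, 7): e=[18,-8,66] → .
    (1,4)@(3, 9): e=[6,48,22] → X
    (4,4)@(9, 9): e=[30,12,34] → X
    (5,4)@(11, 9): e=[38,0,38] → X  [on edge]
    (6,4)@(13, 9): e=[46,-12,42] → .
    (1,5)@(3, 11): e=[18,68,-10] → .
    (2,5)@(5, 11): e=[26,56,-6] → .
    (3,5)@(7, 11): e=[34,44,-2] → .
    (4,5)@(9, 11): e=[42,32,2] → X
  covered (10 px):
    . . . . . . . . . .
    . . . . . . . . . .
    . . . . . . . . . .
    . . X X . . . . . .
    . X X X X X . . . .
    . . . . X X X . . .
T1:
  2·area = 40  (B↔C swapped to make it positive)
  edge (10, 12)→(10, 2): d=(0,-10) inclusive
  edge (10, 2)→(14, 8): d=(4,6) inclusive
  edge (14, 8)→(10, 12): d=(-4,4) inclusive
    (9,1)@(19, 3): e=[90,-50,0] → .  [on edge]
    (5,2)@(11, 5): e=[10,6,24] → X
    (6,2)@(13, 5): e=[30,-6,16] → .
    (8,2)@(17, 5): e=[70,-30,0] → .  [on edge]
    (5,3)@(11, 7): e=[10,14,16] → X
    (6,3)@(13, 7): e=[30,2,8] → X
    (7,3)@(15, 7): e=[50,-10,0] → .  [on edge]
    (5,4)@(11, 9): e=[10,22,8] → X
    (6,4)@(13, 9): e=[30,10,0] → X  [on edge]
    (7,4)@(15, 9): e=[50,-2,-8] → .
    (5,5)@(11, 11): e=[10,30,0] → X  [on edge]
    (6,5)@(13, 11): e=[30,18,-8] → .
  covered (6 px):
    . . . . . . . . . .
    . . . . . . . . . .
    . . . . . X . . . .
    . . . . . X X . . .
    . . . . . X X . . .
    . . . . . X . . . .
T2:
  2·area = 56
  edge (20, 8)→(6, 8): d=(-14,0) inclusive
  edge (6, 8)→(10, 4): d=(4,-4) inclusive
  edge (10, 4)→(20, 8): d=(10,4) inclusive
    (6,0)@(13, 1): e=[98,0,-42] → .  [on edge]
    (5,1)@(11, 3): e=[70,0,-14] → .  [on edge]
    (4,2)@(9, 5): e=[42,0,14] → X  [on edge]
    (5,2)@(11, 5): e=[42,8,6] → X
    (6,2)@(13, 5): e=[42,16,-2] → .
    (3,3)@(7, 7): e=[14,0,42] → X  [on edge]
    (6,3)@(13, 7): e=[14,24,18] → X
    (7,3)@(15, 7): e=[14,32,10] → X
    (8,3)@(17, 7): e=[14,40,2] → X
    (9,3)@(19, 7): e=[14,48,-6] → .
    (2,4)@(5, 9): e=[-14,0,70] → .  [on edge]
    (3,4)@(7, 9): e=[-14,8,62] → .
    (1,5)@(3, 11): e=[-42,0,98] → .  [on edge]
  covered (8 px):
    . . . . . . . . . .
    . . . . . . . . . .
    . . . . X X . . . .
    . . . X X X X X X .
    . . . . . . . . . .
    . . . . . . . . . .
T3:
  2·area = 146  (B↔C swapped to make it positive)
  edge (10, 0)→(18, 10): d=(8,10) inclusive
  edge (18, 10)→(1, 7): d=(-17,-3) inclusive
  edge (1, 7)→(10, 0): d=(9,-7) inclusive
    (4,0)@(9, 1): e=[18,126,2] → X
    (5,0)@(11, 1): e=[-2,132,16] → .
    (3,1)@(7, 3): e=[54,86,6] → X
    (5,1)@(11, 3): e=[14,98,34] → X
    (6,1)@(13, 3): e=[-6,104,48] → .
    (2,2)@(5, 5): e=[90,46,10] → X
    (6,2)@(13, 5): e=[10,70,66] → X
    (7,2)@(15, 5): e=[-10,76,80] → .
    (0,3)@(1, 7): e=[146,0,0] → X  [on edge]
    (1,3)@(3, 7): e=[126,6,14] → X
    (7,3)@(15, 7): e=[6,42,98] → X
    (8,3)@(17, 7): e=[-14,48,112] → .
  covered (20 px):
    . . . . X . . . . .
    . . . X X X . . . .
    . . X X X X X . . .
    X X X X X X X X . .
    . . . . . . X X X .
    . . . . . . . . . .

Final: [[4,2],[5,2],[3,3],[4,3],[5,3],[6,3],[7,3],[8,3]]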